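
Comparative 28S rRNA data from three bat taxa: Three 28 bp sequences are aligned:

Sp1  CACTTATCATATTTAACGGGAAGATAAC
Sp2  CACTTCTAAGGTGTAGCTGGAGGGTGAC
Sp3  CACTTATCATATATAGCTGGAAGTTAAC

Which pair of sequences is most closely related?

Sp1 and Sp3

Sp1–Sp2: 10/28 differ, p = 0.357, d = 0.485.
Sp1–Sp3: 4/28 differ, p = 0.143, d = 0.158.
Sp2–Sp3: 8/28 differ, p = 0.286, d = 0.360.
The smallest distance is between Sp1 and Sp3.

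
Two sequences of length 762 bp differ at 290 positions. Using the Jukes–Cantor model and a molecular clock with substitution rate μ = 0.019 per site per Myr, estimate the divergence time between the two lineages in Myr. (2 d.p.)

13.98

p = 290/762 ≈ 0.380577.
d = −(3/4) ln(1 − 4p/3) = −0.75 ln(1 − 0.507436) = −0.75 ln(0.492564)
  = −0.75 × (-0.708131) = 0.531098 substitutions/site.
Under a molecular clock d = 2μt, so t = d/(2μ) = 0.531098 / (2 × 0.019) = 13.98 Myr.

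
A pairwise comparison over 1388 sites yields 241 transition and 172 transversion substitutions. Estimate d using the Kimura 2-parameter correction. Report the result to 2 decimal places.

0.39

P = 241/1388 ≈ 0.173631 and Q = 172/1388 ≈ 0.123919.
Under the Kimura two-parameter model, d = −½ ln(1 − 2P − Q) − ¼ ln(1 − 2Q).
1 − 2P − Q = 0.528819, giving −½ ln(0.528819) = 0.318555.
1 − 2Q = 0.752162, giving −¼ ln(0.752162) = 0.071201.
d = 0.318555 + 0.071201 = 0.389756.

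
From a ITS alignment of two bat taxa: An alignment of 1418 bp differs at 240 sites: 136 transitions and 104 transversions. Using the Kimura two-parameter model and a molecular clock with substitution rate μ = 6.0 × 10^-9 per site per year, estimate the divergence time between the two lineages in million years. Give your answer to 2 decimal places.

P = 136/1418 ≈ 0.09591 and Q = 104/1418 ≈ 0.073343.
Under the Kimura two-parameter model, d = −½ ln(1 − 2P − Q) − ¼ ln(1 − 2Q).
1 − 2P − Q = 0.734837, giving −½ ln(0.734837) = 0.154053.
1 − 2Q = 0.853314, giving −¼ ln(0.853314) = 0.039657.
d = 0.154053 + 0.039657 = 0.193710.
Under a molecular clock d = 2μt, so t = d/(2μ) = 0.193710 / (2 × 6.0 × 10^-9) = 16.14 million years.

16.14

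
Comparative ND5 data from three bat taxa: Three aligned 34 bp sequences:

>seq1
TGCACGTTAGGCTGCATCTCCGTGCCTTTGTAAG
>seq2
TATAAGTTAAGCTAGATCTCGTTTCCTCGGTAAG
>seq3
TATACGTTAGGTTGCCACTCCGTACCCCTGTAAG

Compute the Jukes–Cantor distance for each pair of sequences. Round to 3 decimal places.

seq1–seq2: 11/34 sites differ → p ≈ 0.323529, d = −0.75 ln(1 − 0.431372) = 0.423397 ≈ 0.423.
seq1–seq3: 8/34 sites differ → p ≈ 0.235294, d = −0.75 ln(1 − 0.313725) = 0.282358 ≈ 0.282.
seq2–seq3: 12/34 sites differ → p ≈ 0.352941, d = −0.75 ln(1 − 0.470588) = 0.476991 ≈ 0.477.

d(seq1,seq2) = 0.423, d(seq1,seq3) = 0.282, d(seq2,seq3) = 0.477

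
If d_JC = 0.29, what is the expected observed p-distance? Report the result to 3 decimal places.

p = (3/4)(1 − e^(−4d/3)) = 0.75 × (1 − e^(-0.386667)) = 0.75 × (1 − 0.679317) = 0.240512.

0.241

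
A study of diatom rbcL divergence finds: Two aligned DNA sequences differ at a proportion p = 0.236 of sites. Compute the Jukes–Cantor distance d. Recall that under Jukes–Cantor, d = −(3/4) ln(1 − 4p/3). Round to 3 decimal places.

0.283

d = −(3/4) ln(1 − 4p/3) = −0.75 ln(1 − 0.314667) = −0.75 ln(0.685333)
  = −0.75 × (-0.377850) = 0.283388 substitutions/site.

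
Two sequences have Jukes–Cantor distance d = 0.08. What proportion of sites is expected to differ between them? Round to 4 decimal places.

0.0759

p = (3/4)(1 − e^(−4d/3)) = 0.75 × (1 − e^(-0.106667)) = 0.75 × (1 − 0.898825) = 0.075881.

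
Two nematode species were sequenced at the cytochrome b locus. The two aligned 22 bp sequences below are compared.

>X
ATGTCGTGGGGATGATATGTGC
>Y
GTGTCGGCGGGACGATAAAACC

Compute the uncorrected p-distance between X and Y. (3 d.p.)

The sequences differ at 8 of 22 positions (sites 1, 7, 8, 13, 18, 19, 20, 21).
p = 8/22 = 0.363636… ≈ 0.364 (to 3 d.p.).

0.364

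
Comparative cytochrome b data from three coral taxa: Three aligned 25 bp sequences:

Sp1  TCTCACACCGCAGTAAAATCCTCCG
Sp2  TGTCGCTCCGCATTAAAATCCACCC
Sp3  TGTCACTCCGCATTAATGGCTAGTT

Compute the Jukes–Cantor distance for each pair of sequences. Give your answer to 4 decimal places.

Sp1–Sp2: 6/25 sites differ → p = 0.24, d = −0.75 ln(1 − 0.32) = 0.289247 ≈ 0.2892.
Sp1–Sp3: 11/25 sites differ → p = 0.44, d = −0.75 ln(1 − 0.586667) = 0.662626 ≈ 0.6626.
Sp2–Sp3: 8/25 sites differ → p = 0.32, d = −0.75 ln(1 − 0.426667) = 0.417216 ≈ 0.4172.

d(Sp1,Sp2) = 0.2892, d(Sp1,Sp3) = 0.6626, d(Sp2,Sp3) = 0.4172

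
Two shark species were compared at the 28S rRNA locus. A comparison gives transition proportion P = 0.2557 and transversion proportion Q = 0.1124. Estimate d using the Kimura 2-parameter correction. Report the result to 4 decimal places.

Under the Kimura two-parameter model, d = −½ ln(1 − 2P − Q) − ¼ ln(1 − 2Q).
1 − 2P − Q = 0.3762, giving −½ ln(0.3762) = 0.488817.
1 − 2Q = 0.7752, giving −¼ ln(0.7752) = 0.063659.
d = 0.488817 + 0.063659 = 0.552476.

0.5525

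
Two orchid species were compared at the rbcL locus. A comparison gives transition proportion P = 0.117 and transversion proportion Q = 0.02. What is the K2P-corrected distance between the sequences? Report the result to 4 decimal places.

Under the Kimura two-parameter model, d = −½ ln(1 − 2P − Q) − ¼ ln(1 − 2Q).
1 − 2P − Q = 0.746, giving −½ ln(0.746) = 0.146515.
1 − 2Q = 0.96, giving −¼ ln(0.96) = 0.010205.
d = 0.146515 + 0.010205 = 0.156720.

0.1567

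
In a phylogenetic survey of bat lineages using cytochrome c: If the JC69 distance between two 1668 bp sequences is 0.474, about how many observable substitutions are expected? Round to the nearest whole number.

Invert JC69: p = (3/4)(1 − e^(−4d/3)) = 0.75 × (1 − e^(-0.632)) = 0.75 × (1 − 0.531528) = 0.351354.
Expected differing sites = pL ≈ 0.351354 × 1668 = 586.058472 ≈ 586.

586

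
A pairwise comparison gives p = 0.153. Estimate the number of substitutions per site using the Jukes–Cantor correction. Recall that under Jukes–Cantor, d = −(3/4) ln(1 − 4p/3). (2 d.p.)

d = −(3/4) ln(1 − 4p/3) = −0.75 ln(1 − 0.204) = −0.75 ln(0.796)
  = −0.75 × (-0.228156) = 0.171117 substitutions/site.

0.17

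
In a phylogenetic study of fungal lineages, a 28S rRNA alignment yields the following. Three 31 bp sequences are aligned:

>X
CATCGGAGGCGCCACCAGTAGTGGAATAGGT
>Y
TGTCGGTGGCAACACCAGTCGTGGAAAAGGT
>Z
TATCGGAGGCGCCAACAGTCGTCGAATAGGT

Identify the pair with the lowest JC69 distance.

X and Z

X–Y: 7/31 differ, p = 0.226, d = 0.269.
X–Z: 4/31 differ, p = 0.129, d = 0.142.
Y–Z: 7/31 differ, p = 0.226, d = 0.269.
The smallest distance is between X and Z.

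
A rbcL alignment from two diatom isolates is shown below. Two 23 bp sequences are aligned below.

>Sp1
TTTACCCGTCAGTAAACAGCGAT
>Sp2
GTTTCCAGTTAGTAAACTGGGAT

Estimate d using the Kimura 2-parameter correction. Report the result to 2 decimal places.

Of 23 sites, 1 differences are transitions and 5 are transversions, so P = 1/23 ≈ 0.043478 and Q = 5/23 ≈ 0.217391.
Under the Kimura two-parameter model, d = −½ ln(1 − 2P − Q) − ¼ ln(1 − 2Q).
1 − 2P − Q = 0.695653, giving −½ ln(0.695653) = 0.181452.
1 − 2Q = 0.565218, giving −¼ ln(0.565218) = 0.142636.
d = 0.181452 + 0.142636 = 0.324088.

0.32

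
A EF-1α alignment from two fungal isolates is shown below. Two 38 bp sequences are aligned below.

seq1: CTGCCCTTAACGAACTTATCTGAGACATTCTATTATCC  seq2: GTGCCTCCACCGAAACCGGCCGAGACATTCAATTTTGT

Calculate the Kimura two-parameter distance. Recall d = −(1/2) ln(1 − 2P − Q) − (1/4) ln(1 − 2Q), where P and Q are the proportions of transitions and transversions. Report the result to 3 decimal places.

Of 38 sites, 8 differences are transitions and 7 are transversions, so P = 8/38 ≈ 0.210526 and Q = 7/38 ≈ 0.184211.
Under the Kimura two-parameter model, d = −½ ln(1 − 2P − Q) − ¼ ln(1 − 2Q).
1 − 2P − Q = 0.394737, giving −½ ln(0.394737) = 0.464768.
1 − 2Q = 0.631578, giving −¼ ln(0.631578) = 0.114883.
d = 0.464768 + 0.114883 = 0.579651.

0.580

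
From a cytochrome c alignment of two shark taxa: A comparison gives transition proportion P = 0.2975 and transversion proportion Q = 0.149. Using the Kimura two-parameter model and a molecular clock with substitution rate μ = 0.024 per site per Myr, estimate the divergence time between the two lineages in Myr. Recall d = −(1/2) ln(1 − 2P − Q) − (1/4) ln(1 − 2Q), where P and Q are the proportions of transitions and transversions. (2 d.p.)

Under the Kimura two-parameter model, d = −½ ln(1 − 2P − Q) − ¼ ln(1 − 2Q).
1 − 2P − Q = 0.256, giving −½ ln(0.256) = 0.681289.
1 − 2Q = 0.702, giving −¼ ln(0.702) = 0.088455.
d = 0.681289 + 0.088455 = 0.769744.
Under a molecular clock d = 2μt, so t = d/(2μ) = 0.769744 / (2 × 0.024) = 16.04 Myr.

16.04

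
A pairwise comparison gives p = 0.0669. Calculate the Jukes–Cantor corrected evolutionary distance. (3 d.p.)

d = −(3/4) ln(1 − 4p/3) = −0.75 ln(1 − 0.0892) = −0.75 ln(0.9108)
  = −0.75 × (-0.093432) = 0.070074 substitutions/site.

0.070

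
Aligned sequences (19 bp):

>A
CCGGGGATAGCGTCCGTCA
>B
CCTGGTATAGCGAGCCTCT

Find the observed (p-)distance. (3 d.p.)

0.316

The sequences differ at 6 of 19 positions (sites 3, 6, 13, 14, 16, 19).
p = 6/19 = 0.315789… ≈ 0.316 (to 3 d.p.).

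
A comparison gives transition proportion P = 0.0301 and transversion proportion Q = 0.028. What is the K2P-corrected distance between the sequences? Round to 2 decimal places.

0.06

Under the Kimura two-parameter model, d = −½ ln(1 − 2P − Q) − ¼ ln(1 − 2Q).
1 − 2P − Q = 0.9118, giving −½ ln(0.9118) = 0.046167.
1 − 2Q = 0.944, giving −¼ ln(0.944) = 0.014407.
d = 0.046167 + 0.014407 = 0.060574.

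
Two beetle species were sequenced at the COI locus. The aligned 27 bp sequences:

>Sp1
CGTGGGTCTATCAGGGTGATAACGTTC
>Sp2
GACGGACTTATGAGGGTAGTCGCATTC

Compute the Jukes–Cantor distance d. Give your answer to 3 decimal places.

The sequences differ at 12 of 27 sites, so p = 12/27 ≈ 0.444444.
d = −(3/4) ln(1 − 4p/3) = −0.75 ln(1 − 0.592592) = −0.75 ln(0.407408)
  = −0.75 × (-0.897940) = 0.673455 substitutions/site.

0.673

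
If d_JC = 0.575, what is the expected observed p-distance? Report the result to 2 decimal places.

0.40

p = (3/4)(1 − e^(−4d/3)) = 0.75 × (1 − e^(-0.766667)) = 0.75 × (1 − 0.464559) = 0.401581.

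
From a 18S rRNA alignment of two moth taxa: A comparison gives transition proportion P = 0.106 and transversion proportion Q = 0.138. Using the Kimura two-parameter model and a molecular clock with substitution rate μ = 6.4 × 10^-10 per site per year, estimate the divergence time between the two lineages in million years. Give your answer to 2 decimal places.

231.35

Under the Kimura two-parameter model, d = −½ ln(1 − 2P − Q) − ¼ ln(1 − 2Q).
1 − 2P − Q = 0.65, giving −½ ln(0.65) = 0.215391.
1 − 2Q = 0.724, giving −¼ ln(0.724) = 0.080741.
d = 0.215391 + 0.080741 = 0.296132.
Under a molecular clock d = 2μt, so t = d/(2μ) = 0.296132 / (2 × 6.4 × 10^-10) = 231.35 million years.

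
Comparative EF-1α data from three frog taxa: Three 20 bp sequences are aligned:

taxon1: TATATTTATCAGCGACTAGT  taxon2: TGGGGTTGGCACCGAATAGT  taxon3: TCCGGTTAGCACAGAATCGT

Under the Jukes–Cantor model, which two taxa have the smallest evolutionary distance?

taxon2 and taxon3

taxon1–taxon2: 8/20 differ, p = 0.400, d = 0.572.
taxon1–taxon3: 9/20 differ, p = 0.450, d = 0.687.
taxon2–taxon3: 5/20 differ, p = 0.250, d = 0.304.
The smallest distance is between taxon2 and taxon3.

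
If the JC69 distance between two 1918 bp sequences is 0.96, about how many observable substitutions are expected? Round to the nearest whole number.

1039

Invert JC69: p = (3/4)(1 − e^(−4d/3)) = 0.75 × (1 − e^(-1.28)) = 0.75 × (1 − 0.278037) = 0.541472.
Expected differing sites = pL ≈ 0.541472 × 1918 = 1038.543296 ≈ 1039.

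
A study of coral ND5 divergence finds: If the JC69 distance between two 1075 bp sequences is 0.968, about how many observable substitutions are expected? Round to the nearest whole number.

Invert JC69: p = (3/4)(1 − e^(−4d/3)) = 0.75 × (1 − e^(-1.290667)) = 0.75 × (1 − 0.275087) = 0.543685.
Expected differing sites = pL ≈ 0.543685 × 1075 = 584.461375 ≈ 584.

584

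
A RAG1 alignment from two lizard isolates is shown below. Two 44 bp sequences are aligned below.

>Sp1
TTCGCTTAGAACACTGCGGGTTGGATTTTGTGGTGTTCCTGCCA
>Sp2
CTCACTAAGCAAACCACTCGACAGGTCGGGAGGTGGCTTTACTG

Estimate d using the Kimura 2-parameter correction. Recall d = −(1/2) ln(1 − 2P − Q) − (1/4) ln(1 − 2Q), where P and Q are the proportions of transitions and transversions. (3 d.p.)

Of 44 sites, 14 differences are transitions and 10 are transversions, so P = 14/44 ≈ 0.318182 and Q = 10/44 ≈ 0.227273.
Under the Kimura two-parameter model, d = −½ ln(1 − 2P − Q) − ¼ ln(1 − 2Q).
1 − 2P − Q = 0.136363, giving −½ ln(0.136363) = 0.996217.
1 − 2Q = 0.545454, giving −¼ ln(0.545454) = 0.151534.
d = 0.996217 + 0.151534 = 1.147751.

1.148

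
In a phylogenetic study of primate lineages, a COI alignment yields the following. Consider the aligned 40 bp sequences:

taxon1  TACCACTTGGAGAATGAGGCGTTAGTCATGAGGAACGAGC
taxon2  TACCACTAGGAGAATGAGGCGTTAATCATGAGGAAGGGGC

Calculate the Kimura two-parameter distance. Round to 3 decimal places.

0.108

Of 40 sites, 2 differences are transitions and 2 are transversions, so P = 2/40 = 0.05 and Q = 2/40 = 0.05.
Under the Kimura two-parameter model, d = −½ ln(1 − 2P − Q) − ¼ ln(1 − 2Q).
1 − 2P − Q = 0.85, giving −½ ln(0.85) = 0.081259.
1 − 2Q = 0.9, giving −¼ ln(0.9) = 0.026340.
d = 0.081259 + 0.026340 = 0.107599.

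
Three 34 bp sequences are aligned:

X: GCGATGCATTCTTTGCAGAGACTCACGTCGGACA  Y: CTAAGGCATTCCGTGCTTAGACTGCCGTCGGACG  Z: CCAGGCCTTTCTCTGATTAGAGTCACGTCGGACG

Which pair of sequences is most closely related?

X–Y: 11/34 differ, p = 0.324, d = 0.423.
X–Z: 12/34 differ, p = 0.353, d = 0.477.
Y–Z: 10/34 differ, p = 0.294, d = 0.373.
The smallest distance is between Y and Z.

Y and Z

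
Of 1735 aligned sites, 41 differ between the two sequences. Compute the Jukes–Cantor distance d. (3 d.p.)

p = 41/1735 ≈ 0.023631.
d = −(3/4) ln(1 − 4p/3) = −0.75 ln(1 − 0.031508) = −0.75 ln(0.968492)
  = −0.75 × (-0.032015) = 0.024011 substitutions/site.

0.024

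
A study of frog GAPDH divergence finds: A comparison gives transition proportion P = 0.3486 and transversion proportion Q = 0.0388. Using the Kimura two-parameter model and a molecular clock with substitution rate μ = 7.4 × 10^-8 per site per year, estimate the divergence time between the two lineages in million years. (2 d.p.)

4.64

Under the Kimura two-parameter model, d = −½ ln(1 − 2P − Q) − ¼ ln(1 − 2Q).
1 − 2P − Q = 0.264, giving −½ ln(0.264) = 0.665903.
1 − 2Q = 0.9224, giving −¼ ln(0.9224) = 0.020194.
d = 0.665903 + 0.020194 = 0.686097.
Under a molecular clock d = 2μt, so t = d/(2μ) = 0.686097 / (2 × 7.4 × 10^-8) = 4.64 million years.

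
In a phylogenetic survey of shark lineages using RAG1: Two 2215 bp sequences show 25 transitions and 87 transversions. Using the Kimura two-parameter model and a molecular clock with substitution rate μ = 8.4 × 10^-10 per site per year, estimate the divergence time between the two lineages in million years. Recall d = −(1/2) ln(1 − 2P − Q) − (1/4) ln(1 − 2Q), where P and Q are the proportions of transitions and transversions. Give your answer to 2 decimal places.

31.18

P = 25/2215 ≈ 0.011287 and Q = 87/2215 ≈ 0.039278.
Under the Kimura two-parameter model, d = −½ ln(1 − 2P − Q) − ¼ ln(1 − 2Q).
1 − 2P − Q = 0.938148, giving −½ ln(0.938148) = 0.031924.
1 − 2Q = 0.921444, giving −¼ ln(0.921444) = 0.020453.
d = 0.031924 + 0.020453 = 0.052377.
Under a molecular clock d = 2μt, so t = d/(2μ) = 0.052377 / (2 × 8.4 × 10^-10) = 31.18 million years.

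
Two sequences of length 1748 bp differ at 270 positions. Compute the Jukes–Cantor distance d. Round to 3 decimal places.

p = 270/1748 ≈ 0.154462.
d = −(3/4) ln(1 − 4p/3) = −0.75 ln(1 − 0.205949) = −0.75 ln(0.794051)
  = −0.75 × (-0.230608) = 0.172956 substitutions/site.

0.173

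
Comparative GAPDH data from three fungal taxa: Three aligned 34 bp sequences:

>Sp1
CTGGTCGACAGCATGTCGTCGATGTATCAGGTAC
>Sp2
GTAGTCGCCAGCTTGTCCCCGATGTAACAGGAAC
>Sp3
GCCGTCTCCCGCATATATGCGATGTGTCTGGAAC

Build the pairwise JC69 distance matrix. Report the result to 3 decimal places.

d(Sp1,Sp2) = 0.282, d(Sp1,Sp3) = 0.535, d(Sp2,Sp3) = 0.477

Sp1–Sp2: 8/34 sites differ → p ≈ 0.235294, d = −0.75 ln(1 − 0.313725) = 0.282358 ≈ 0.282.
Sp1–Sp3: 13/34 sites differ → p ≈ 0.382353, d = −0.75 ln(1 − 0.509804) = 0.534712 ≈ 0.535.
Sp2–Sp3: 12/34 sites differ → p ≈ 0.352941, d = −0.75 ln(1 − 0.470588) = 0.476991 ≈ 0.477.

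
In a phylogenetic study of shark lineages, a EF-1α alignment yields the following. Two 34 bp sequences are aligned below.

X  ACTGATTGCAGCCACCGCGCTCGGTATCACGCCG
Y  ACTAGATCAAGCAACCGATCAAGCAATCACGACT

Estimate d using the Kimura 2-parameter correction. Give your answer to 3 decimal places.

0.624

Of 34 sites, 2 differences are transitions and 12 are transversions, so P = 2/34 ≈ 0.058824 and Q = 12/34 ≈ 0.352941.
Under the Kimura two-parameter model, d = −½ ln(1 − 2P − Q) − ¼ ln(1 − 2Q).
1 − 2P − Q = 0.529411, giving −½ ln(0.529411) = 0.317995.
1 − 2Q = 0.294118, giving −¼ ln(0.294118) = 0.305944.
d = 0.317995 + 0.305944 = 0.623939.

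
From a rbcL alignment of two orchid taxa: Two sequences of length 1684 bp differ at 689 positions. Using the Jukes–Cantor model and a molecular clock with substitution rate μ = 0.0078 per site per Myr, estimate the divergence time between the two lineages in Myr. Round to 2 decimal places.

p = 689/1684 ≈ 0.409145.
d = −(3/4) ln(1 − 4p/3) = −0.75 ln(1 − 0.545527) = −0.75 ln(0.454473)
  = −0.75 × (-0.788617) = 0.591463 substitutions/site.
Under a molecular clock d = 2μt, so t = d/(2μ) = 0.591463 / (2 × 0.0078) = 37.91 Myr.

37.91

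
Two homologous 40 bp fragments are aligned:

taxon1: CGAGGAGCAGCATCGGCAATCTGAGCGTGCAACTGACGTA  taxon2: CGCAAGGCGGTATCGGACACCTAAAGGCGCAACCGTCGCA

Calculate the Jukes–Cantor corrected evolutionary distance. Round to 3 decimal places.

The sequences differ at 16 of 40 sites, so p = 16/40 = 0.4.
d = −(3/4) ln(1 − 4p/3) = −0.75 ln(1 − 0.533333) = −0.75 ln(0.466667)
  = −0.75 × (-0.762139) = 0.571604 substitutions/site.

0.572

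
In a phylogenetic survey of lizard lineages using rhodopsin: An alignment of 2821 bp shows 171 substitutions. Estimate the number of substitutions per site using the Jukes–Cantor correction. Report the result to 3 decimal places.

0.063

p = 171/2821 ≈ 0.060617.
d = −(3/4) ln(1 − 4p/3) = −0.75 ln(1 − 0.080823) = −0.75 ln(0.919177)
  = −0.75 × (-0.084277) = 0.063208 substitutions/site.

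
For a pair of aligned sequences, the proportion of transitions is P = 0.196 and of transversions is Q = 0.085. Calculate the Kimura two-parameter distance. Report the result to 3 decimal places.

Under the Kimura two-parameter model, d = −½ ln(1 − 2P − Q) − ¼ ln(1 − 2Q).
1 − 2P − Q = 0.523, giving −½ ln(0.523) = 0.324087.
1 − 2Q = 0.83, giving −¼ ln(0.83) = 0.046582.
d = 0.324087 + 0.046582 = 0.370669.

0.371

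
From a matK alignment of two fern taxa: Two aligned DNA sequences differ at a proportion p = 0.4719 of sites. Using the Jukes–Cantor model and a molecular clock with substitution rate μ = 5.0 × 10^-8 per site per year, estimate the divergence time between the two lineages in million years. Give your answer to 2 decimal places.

7.44

d = −(3/4) ln(1 − 4p/3) = −0.75 ln(1 − 0.6292) = −0.75 ln(0.3708)
  = −0.75 × (-0.992092) = 0.744069 substitutions/site.
Under a molecular clock d = 2μt, so t = d/(2μ) = 0.744069 / (2 × 5.0 × 10^-8) = 7.44 million years.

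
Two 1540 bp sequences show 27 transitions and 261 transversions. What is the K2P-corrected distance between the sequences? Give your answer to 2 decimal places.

0.22

P = 27/1540 ≈ 0.017532 and Q = 261/1540 ≈ 0.169481.
Under the Kimura two-parameter model, d = −½ ln(1 − 2P − Q) − ¼ ln(1 − 2Q).
1 − 2P − Q = 0.795455, giving −½ ln(0.795455) = 0.114421.
1 − 2Q = 0.661038, giving −¼ ln(0.661038) = 0.103486.
d = 0.114421 + 0.103486 = 0.217907.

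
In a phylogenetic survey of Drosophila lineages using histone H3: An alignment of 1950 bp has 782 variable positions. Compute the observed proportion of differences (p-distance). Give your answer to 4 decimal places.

0.4010

p = 782/1950 = 0.401025… ≈ 0.4010 (to 4 d.p.).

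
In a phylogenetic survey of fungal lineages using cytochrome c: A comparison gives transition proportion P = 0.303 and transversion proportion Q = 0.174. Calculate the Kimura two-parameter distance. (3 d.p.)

Under the Kimura two-parameter model, d = −½ ln(1 − 2P − Q) − ¼ ln(1 − 2Q).
1 − 2P − Q = 0.22, giving −½ ln(0.22) = 0.757064.
1 − 2Q = 0.652, giving −¼ ln(0.652) = 0.106928.
d = 0.757064 + 0.106928 = 0.863992.

0.864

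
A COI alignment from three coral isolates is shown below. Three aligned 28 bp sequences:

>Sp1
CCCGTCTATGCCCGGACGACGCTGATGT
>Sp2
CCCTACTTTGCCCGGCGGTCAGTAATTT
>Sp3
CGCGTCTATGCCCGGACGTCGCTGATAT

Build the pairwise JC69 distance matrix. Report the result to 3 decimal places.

Sp1–Sp2: 10/28 sites differ → p ≈ 0.357143, d = −0.75 ln(1 − 0.476191) = 0.484971 ≈ 0.485.
Sp1–Sp3: 3/28 sites differ → p ≈ 0.107143, d = −0.75 ln(1 − 0.142857) = 0.115613 ≈ 0.116.
Sp2–Sp3: 10/28 sites differ → p ≈ 0.357143, d = −0.75 ln(1 − 0.476191) = 0.484971 ≈ 0.485.

d(Sp1,Sp2) = 0.485, d(Sp1,Sp3) = 0.116, d(Sp2,Sp3) = 0.485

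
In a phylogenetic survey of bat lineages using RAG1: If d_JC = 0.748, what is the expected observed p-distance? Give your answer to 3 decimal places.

0.473

p = (3/4)(1 − e^(−4d/3)) = 0.75 × (1 − e^(-0.997333)) = 0.75 × (1 − 0.368862) = 0.473354.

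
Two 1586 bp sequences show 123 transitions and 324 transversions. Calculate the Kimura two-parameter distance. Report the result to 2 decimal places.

P = 123/1586 ≈ 0.077554 and Q = 324/1586 ≈ 0.204288.
Under the Kimura two-parameter model, d = −½ ln(1 − 2P − Q) − ¼ ln(1 − 2Q).
1 − 2P − Q = 0.640604, giving −½ ln(0.640604) = 0.222672.
1 − 2Q = 0.591424, giving −¼ ln(0.591424) = 0.131306.
d = 0.222672 + 0.131306 = 0.353978.

0.35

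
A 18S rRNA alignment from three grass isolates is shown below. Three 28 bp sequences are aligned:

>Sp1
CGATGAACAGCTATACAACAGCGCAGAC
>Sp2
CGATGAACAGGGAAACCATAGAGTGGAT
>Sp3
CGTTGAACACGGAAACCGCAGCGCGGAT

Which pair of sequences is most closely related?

Sp2 and Sp3

Sp1–Sp2: 9/28 differ, p = 0.321, d = 0.420.
Sp1–Sp3: 9/28 differ, p = 0.321, d = 0.420.
Sp2–Sp3: 6/28 differ, p = 0.214, d = 0.252.
The smallest distance is between Sp2 and Sp3.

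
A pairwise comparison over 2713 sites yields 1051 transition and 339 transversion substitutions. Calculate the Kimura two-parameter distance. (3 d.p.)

P = 1051/2713 ≈ 0.387394 and Q = 339/2713 ≈ 0.124954.
Under the Kimura two-parameter model, d = −½ ln(1 − 2P − Q) − ¼ ln(1 − 2Q).
1 − 2P − Q = 0.100258, giving −½ ln(0.100258) = 1.150004.
1 − 2Q = 0.750092, giving −¼ ln(0.750092) = 0.071890.
d = 1.150004 + 0.071890 = 1.221894.

1.222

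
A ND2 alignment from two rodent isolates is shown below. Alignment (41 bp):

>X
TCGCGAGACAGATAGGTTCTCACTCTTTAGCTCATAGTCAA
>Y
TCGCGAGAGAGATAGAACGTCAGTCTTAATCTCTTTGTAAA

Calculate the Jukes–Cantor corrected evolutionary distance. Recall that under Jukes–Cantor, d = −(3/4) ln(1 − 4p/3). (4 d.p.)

The sequences differ at 11 of 41 sites, so p = 11/41 ≈ 0.268293.
d = −(3/4) ln(1 − 4p/3) = −0.75 ln(1 − 0.357724) = −0.75 ln(0.642276)
  = −0.75 × (-0.442737) = 0.332053 substitutions/site.

0.3321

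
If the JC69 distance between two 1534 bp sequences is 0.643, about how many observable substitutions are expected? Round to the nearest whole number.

662

Invert JC69: p = (3/4)(1 − e^(−4d/3)) = 0.75 × (1 − e^(-0.857333)) = 0.75 × (1 − 0.424292) = 0.431781.
Expected differing sites = pL ≈ 0.431781 × 1534 = 662.352054 ≈ 662.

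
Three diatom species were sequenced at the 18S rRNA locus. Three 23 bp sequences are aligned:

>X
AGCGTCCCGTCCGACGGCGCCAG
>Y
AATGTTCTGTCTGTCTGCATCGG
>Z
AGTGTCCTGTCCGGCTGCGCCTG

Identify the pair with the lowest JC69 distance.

X–Y: 10/23 differ, p = 0.435, d = 0.650.
X–Z: 5/23 differ, p = 0.217, d = 0.257.
Y–Z: 7/23 differ, p = 0.304, d = 0.390.
The smallest distance is between X and Z.

X and Z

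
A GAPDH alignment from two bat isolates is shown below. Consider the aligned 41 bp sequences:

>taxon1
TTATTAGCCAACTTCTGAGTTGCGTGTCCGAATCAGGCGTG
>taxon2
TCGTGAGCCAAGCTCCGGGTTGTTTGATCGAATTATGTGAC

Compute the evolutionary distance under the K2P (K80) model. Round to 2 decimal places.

0.57

Of 41 sites, 9 differences are transitions and 7 are transversions, so P = 9/41 ≈ 0.219512 and Q = 7/41 ≈ 0.170732.
Under the Kimura two-parameter model, d = −½ ln(1 − 2P − Q) − ¼ ln(1 − 2Q).
1 − 2P − Q = 0.390244, giving −½ ln(0.390244) = 0.470492.
1 − 2Q = 0.658536, giving −¼ ln(0.658536) = 0.104434.
d = 0.470492 + 0.104434 = 0.574926.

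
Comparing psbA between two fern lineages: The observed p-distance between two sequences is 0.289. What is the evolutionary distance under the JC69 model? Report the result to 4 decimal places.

d = −(3/4) ln(1 − 4p/3) = −0.75 ln(1 − 0.385333) = −0.75 ln(0.614667)
  = −0.75 × (-0.486675) = 0.365006 substitutions/site.

0.3650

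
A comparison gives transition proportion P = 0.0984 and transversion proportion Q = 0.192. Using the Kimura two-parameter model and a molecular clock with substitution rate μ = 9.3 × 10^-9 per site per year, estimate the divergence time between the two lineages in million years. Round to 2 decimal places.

19.75

Under the Kimura two-parameter model, d = −½ ln(1 − 2P − Q) − ¼ ln(1 − 2Q).
1 − 2P − Q = 0.6112, giving −½ ln(0.6112) = 0.246166.
1 − 2Q = 0.616, giving −¼ ln(0.616) = 0.121127.
d = 0.246166 + 0.121127 = 0.367293.
Under a molecular clock d = 2μt, so t = d/(2μ) = 0.367293 / (2 × 9.3 × 10^-9) = 19.75 million years.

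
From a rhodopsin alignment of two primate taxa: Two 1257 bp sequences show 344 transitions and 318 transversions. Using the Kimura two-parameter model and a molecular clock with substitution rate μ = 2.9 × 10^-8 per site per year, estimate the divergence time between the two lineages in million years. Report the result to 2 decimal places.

16.93

P = 344/1257 ≈ 0.273667 and Q = 318/1257 ≈ 0.252983.
Under the Kimura two-parameter model, d = −½ ln(1 − 2P − Q) − ¼ ln(1 − 2Q).
1 − 2P − Q = 0.199683, giving −½ ln(0.199683) = 0.805512.
1 − 2Q = 0.494034, giving −¼ ln(0.494034) = 0.176288.
d = 0.805512 + 0.176288 = 0.981800.
Under a molecular clock d = 2μt, so t = d/(2μ) = 0.981800 / (2 × 2.9 × 10^-8) = 16.93 million years.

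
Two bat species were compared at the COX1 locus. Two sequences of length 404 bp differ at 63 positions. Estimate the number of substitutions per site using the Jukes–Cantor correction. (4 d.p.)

p = 63/404 ≈ 0.155941.
d = −(3/4) ln(1 − 4p/3) = −0.75 ln(1 − 0.207921) = −0.75 ln(0.792079)
  = −0.75 × (-0.233094) = 0.174821 substitutions/site.

0.1748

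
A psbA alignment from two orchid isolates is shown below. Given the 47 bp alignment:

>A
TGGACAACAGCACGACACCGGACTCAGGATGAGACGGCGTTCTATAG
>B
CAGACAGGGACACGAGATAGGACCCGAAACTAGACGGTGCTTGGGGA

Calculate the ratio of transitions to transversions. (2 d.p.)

Transitions are A↔G and C↔T; transversions are all other mismatches.
Transitions: 17. Transversions: 6.
R = 17/6 = 2.833333… ≈ 2.83 (to 2 d.p.).

2.83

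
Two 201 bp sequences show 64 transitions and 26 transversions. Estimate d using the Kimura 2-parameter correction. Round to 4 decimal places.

P = 64/201 ≈ 0.318408 and Q = 26/201 ≈ 0.129353.
Under the Kimura two-parameter model, d = −½ ln(1 − 2P − Q) − ¼ ln(1 − 2Q).
1 − 2P − Q = 0.233831, giving −½ ln(0.233831) = 0.726578.
1 − 2Q = 0.741294, giving −¼ ln(0.741294) = 0.074839.
d = 0.726578 + 0.074839 = 0.801417.

0.8014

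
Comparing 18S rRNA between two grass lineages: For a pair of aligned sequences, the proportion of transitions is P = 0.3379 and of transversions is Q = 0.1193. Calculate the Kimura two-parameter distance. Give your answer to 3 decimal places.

0.861

Under the Kimura two-parameter model, d = −½ ln(1 − 2P − Q) − ¼ ln(1 − 2Q).
1 − 2P − Q = 0.2049, giving −½ ln(0.2049) = 0.792617.
1 − 2Q = 0.7614, giving −¼ ln(0.7614) = 0.068149.
d = 0.792617 + 0.068149 = 0.860766.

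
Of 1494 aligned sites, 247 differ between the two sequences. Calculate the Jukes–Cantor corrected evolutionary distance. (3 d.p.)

0.187

p = 247/1494 ≈ 0.165328.
d = −(3/4) ln(1 − 4p/3) = −0.75 ln(1 − 0.220437) = −0.75 ln(0.779563)
  = −0.75 × (-0.249022) = 0.186767 substitutions/site.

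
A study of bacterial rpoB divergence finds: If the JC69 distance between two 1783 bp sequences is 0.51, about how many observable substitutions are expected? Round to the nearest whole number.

660

Invert JC69: p = (3/4)(1 − e^(−4d/3)) = 0.75 × (1 − e^(-0.68)) = 0.75 × (1 − 0.506617) = 0.370037.
Expected differing sites = pL ≈ 0.370037 × 1783 = 659.775971 ≈ 660.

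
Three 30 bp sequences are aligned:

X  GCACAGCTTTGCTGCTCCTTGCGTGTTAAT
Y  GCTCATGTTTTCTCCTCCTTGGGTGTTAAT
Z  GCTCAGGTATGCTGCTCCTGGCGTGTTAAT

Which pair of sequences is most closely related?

X–Y: 6/30 differ, p = 0.200, d = 0.233.
X–Z: 4/30 differ, p = 0.133, d = 0.147.
Y–Z: 6/30 differ, p = 0.200, d = 0.233.
The smallest distance is between X and Z.

X and Z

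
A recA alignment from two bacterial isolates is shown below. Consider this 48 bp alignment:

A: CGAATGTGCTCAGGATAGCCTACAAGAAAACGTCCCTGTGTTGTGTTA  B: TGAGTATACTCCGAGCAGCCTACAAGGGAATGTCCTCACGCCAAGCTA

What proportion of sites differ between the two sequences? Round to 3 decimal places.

The sequences differ at 20 of 48 positions.
p = 20/48 = 0.416666… ≈ 0.417 (to 3 d.p.).

0.417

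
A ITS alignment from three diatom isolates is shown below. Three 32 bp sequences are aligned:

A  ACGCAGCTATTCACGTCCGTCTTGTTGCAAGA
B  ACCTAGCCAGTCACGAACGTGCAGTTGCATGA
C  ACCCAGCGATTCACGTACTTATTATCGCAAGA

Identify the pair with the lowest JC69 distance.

A and C

A–B: 10/32 differ, p = 0.313, d = 0.404.
A–C: 7/32 differ, p = 0.219, d = 0.259.
B–C: 11/32 differ, p = 0.344, d = 0.460.
The smallest distance is between A and C.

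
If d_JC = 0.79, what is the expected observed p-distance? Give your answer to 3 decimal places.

0.488

p = (3/4)(1 − e^(−4d/3)) = 0.75 × (1 − e^(-1.053333)) = 0.75 × (1 − 0.348773) = 0.488420.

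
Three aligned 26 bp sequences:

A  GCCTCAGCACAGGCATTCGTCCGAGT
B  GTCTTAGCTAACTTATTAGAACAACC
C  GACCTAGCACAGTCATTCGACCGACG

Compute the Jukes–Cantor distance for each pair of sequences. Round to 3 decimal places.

A–B: 13/26 sites differ → p = 0.5, d = −0.75 ln(1 − 0.666667) = 0.823960 ≈ 0.824.
A–C: 7/26 sites differ → p ≈ 0.269231, d = −0.75 ln(1 − 0.358975) = 0.333515 ≈ 0.334.
B–C: 10/26 sites differ → p ≈ 0.384615, d = −0.75 ln(1 − 0.51282) = 0.539341 ≈ 0.539.

d(A,B) = 0.824, d(A,C) = 0.334, d(B,C) = 0.539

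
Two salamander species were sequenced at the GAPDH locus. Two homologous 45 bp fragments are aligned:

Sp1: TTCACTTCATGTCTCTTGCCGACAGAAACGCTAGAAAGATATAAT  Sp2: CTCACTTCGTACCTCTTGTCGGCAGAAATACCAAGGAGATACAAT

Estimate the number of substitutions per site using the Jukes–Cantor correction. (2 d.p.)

0.36

The sequences differ at 13 of 45 sites, so p = 13/45 ≈ 0.288889.
d = −(3/4) ln(1 − 4p/3) = −0.75 ln(1 − 0.385185) = −0.75 ln(0.614815)
  = −0.75 × (-0.486434) = 0.364826 substitutions/site.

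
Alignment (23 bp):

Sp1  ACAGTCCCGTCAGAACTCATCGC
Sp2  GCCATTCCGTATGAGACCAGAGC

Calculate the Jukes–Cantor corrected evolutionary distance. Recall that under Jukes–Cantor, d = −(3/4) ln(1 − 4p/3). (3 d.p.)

0.761

The sequences differ at 11 of 23 sites, so p = 11/23 ≈ 0.478261.
d = −(3/4) ln(1 − 4p/3) = −0.75 ln(1 − 0.637681) = −0.75 ln(0.362319)
  = −0.75 × (-1.015230) = 0.761423 substitutions/site.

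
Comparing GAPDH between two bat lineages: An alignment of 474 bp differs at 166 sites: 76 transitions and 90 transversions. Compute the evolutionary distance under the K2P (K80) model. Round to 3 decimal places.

P = 76/474 ≈ 0.160338 and Q = 90/474 ≈ 0.189873.
Under the Kimura two-parameter model, d = −½ ln(1 − 2P − Q) − ¼ ln(1 − 2Q).
1 − 2P − Q = 0.489451, giving −½ ln(0.489451) = 0.357235.
1 − 2Q = 0.620254, giving −¼ ln(0.620254) = 0.119407.
d = 0.357235 + 0.119407 = 0.476642.

0.477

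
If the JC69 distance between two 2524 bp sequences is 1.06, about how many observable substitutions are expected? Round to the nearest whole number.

1432

Invert JC69: p = (3/4)(1 − e^(−4d/3)) = 0.75 × (1 − e^(-1.413333)) = 0.75 × (1 − 0.243331) = 0.567502.
Expected differing sites = pL ≈ 0.567502 × 2524 = 1432.375048 ≈ 1432.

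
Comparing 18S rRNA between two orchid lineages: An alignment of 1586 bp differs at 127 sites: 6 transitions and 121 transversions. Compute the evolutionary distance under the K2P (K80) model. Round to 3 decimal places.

P = 6/1586 ≈ 0.003783 and Q = 121/1586 ≈ 0.076293.
Under the Kimura two-parameter model, d = −½ ln(1 − 2P − Q) − ¼ ln(1 − 2Q).
1 − 2P − Q = 0.916141, giving −½ ln(0.916141) = 0.043792.
1 − 2Q = 0.847414, giving −¼ ln(0.847414) = 0.041391.
d = 0.043792 + 0.041391 = 0.085183.

0.085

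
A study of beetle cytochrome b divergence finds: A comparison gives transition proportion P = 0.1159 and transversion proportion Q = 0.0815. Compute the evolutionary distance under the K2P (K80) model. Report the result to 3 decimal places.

Under the Kimura two-parameter model, d = −½ ln(1 − 2P − Q) − ¼ ln(1 − 2Q).
1 − 2P − Q = 0.6867, giving −½ ln(0.6867) = 0.187929.
1 − 2Q = 0.837, giving −¼ ln(0.837) = 0.044483.
d = 0.187929 + 0.044483 = 0.232412.

0.232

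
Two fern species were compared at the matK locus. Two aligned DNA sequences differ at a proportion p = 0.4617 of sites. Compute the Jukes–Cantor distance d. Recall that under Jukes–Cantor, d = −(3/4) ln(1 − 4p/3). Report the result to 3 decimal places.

d = −(3/4) ln(1 − 4p/3) = −0.75 ln(1 − 0.6156) = −0.75 ln(0.3844)
  = −0.75 × (-0.956072) = 0.717054 substitutions/site.

0.717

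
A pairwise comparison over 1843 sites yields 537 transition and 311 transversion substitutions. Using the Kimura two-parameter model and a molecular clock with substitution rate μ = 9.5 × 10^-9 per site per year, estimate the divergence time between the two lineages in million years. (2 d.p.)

P = 537/1843 ≈ 0.291373 and Q = 311/1843 ≈ 0.168747.
Under the Kimura two-parameter model, d = −½ ln(1 − 2P − Q) − ¼ ln(1 − 2Q).
1 − 2P − Q = 0.248507, giving −½ ln(0.248507) = 0.696142.
1 − 2Q = 0.662506, giving −¼ ln(0.662506) = 0.102931.
d = 0.696142 + 0.102931 = 0.799073.
Under a molecular clock d = 2μt, so t = d/(2μ) = 0.799073 / (2 × 9.5 × 10^-9) = 42.06 million years.

42.06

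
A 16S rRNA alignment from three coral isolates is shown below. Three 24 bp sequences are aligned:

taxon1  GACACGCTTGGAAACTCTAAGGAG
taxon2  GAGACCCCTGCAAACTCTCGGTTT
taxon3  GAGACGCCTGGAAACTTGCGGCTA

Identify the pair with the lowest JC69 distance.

taxon2 and taxon3

taxon1–taxon2: 9/24 differ, p = 0.375, d = 0.520.
taxon1–taxon3: 9/24 differ, p = 0.375, d = 0.520.
taxon2–taxon3: 6/24 differ, p = 0.250, d = 0.304.
The smallest distance is between taxon2 and taxon3.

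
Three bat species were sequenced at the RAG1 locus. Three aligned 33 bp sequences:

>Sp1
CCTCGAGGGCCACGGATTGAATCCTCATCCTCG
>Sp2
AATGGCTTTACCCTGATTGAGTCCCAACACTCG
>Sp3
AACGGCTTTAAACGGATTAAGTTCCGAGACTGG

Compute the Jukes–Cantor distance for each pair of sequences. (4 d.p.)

Sp1–Sp2: 15/33 sites differ → p ≈ 0.454545, d = −0.75 ln(1 − 0.60606) = 0.698667 ≈ 0.6987.
Sp1–Sp3: 18/33 sites differ → p ≈ 0.545455, d = −0.75 ln(1 − 0.727273) = 0.974463 ≈ 0.9745.
Sp2–Sp3: 9/33 sites differ → p ≈ 0.272727, d = −0.75 ln(1 − 0.363636) = 0.338988 ≈ 0.3390.

d(Sp1,Sp2) = 0.6987, d(Sp1,Sp3) = 0.9745, d(Sp2,Sp3) = 0.3390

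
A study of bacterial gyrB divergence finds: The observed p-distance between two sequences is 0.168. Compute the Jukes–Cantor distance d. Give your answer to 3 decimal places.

0.190

d = −(3/4) ln(1 − 4p/3) = −0.75 ln(1 − 0.224) = −0.75 ln(0.776)
  = −0.75 × (-0.253603) = 0.190202 substitutions/site.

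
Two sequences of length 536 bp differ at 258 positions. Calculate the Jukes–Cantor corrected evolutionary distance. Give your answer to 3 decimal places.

p = 258/536 ≈ 0.481343.
d = −(3/4) ln(1 − 4p/3) = −0.75 ln(1 − 0.641791) = −0.75 ln(0.358209)
  = −0.75 × (-1.026639) = 0.769979 substitutions/site.

0.770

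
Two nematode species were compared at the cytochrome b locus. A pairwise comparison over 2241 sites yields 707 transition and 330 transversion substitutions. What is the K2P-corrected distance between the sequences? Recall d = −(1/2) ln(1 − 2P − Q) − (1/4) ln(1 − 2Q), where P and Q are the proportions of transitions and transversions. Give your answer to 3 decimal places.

0.840

P = 707/2241 ≈ 0.315484 and Q = 330/2241 ≈ 0.147256.
Under the Kimura two-parameter model, d = −½ ln(1 − 2P − Q) − ¼ ln(1 − 2Q).
1 − 2P − Q = 0.221776, giving −½ ln(0.221776) = 0.753044.
1 − 2Q = 0.705488, giving −¼ ln(0.705488) = 0.087216.
d = 0.753044 + 0.087216 = 0.840260.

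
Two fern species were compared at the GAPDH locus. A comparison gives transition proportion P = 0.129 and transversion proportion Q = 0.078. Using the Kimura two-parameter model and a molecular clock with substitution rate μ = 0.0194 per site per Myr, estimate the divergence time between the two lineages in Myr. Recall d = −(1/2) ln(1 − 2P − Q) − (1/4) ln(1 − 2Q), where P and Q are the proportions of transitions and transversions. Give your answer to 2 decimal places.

6.37

Under the Kimura two-parameter model, d = −½ ln(1 − 2P − Q) − ¼ ln(1 − 2Q).
1 − 2P − Q = 0.664, giving −½ ln(0.664) = 0.204737.
1 − 2Q = 0.844, giving −¼ ln(0.844) = 0.042401.
d = 0.204737 + 0.042401 = 0.247138.
Under a molecular clock d = 2μt, so t = d/(2μ) = 0.247138 / (2 × 0.0194) = 6.37 Myr.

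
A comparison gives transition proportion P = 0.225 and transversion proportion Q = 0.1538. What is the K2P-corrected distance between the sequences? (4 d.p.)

Under the Kimura two-parameter model, d = −½ ln(1 − 2P − Q) − ¼ ln(1 − 2Q).
1 − 2P − Q = 0.3962, giving −½ ln(0.3962) = 0.462918.
1 − 2Q = 0.6924, giving −¼ ln(0.6924) = 0.091898.
d = 0.462918 + 0.091898 = 0.554816.

0.5548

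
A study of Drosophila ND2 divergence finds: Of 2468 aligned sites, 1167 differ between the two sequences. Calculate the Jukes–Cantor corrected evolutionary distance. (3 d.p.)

0.747

p = 1167/2468 ≈ 0.472853.
d = −(3/4) ln(1 − 4p/3) = −0.75 ln(1 − 0.630471) = −0.75 ln(0.369529)
  = −0.75 × (-0.995526) = 0.746645 substitutions/site.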